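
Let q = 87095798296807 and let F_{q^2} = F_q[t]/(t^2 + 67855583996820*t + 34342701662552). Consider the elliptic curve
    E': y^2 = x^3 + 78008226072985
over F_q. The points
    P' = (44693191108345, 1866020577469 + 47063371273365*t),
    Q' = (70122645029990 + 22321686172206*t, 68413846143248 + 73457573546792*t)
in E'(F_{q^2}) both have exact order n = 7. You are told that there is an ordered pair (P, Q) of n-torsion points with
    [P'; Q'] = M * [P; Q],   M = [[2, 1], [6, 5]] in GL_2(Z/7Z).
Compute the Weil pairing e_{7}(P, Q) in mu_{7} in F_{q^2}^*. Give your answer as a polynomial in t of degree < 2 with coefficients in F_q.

e_{7}(aP+bQ,cP+dQ) = e_{7}(P,Q)^(ad-bc); with (a,b,c,d)=(2,1,6,5) this gives the det-7 law.
2*5 - 1*6 = 4; reduced mod 7: det = 4, inverse 2.
Double-and-add over 111: 3-1 doublings, 3-1 additions; each step l_{T,T}/v_{2T} or l_{T,P'}/v at Q'+S for random S.
So e_{7}(P',Q') = 75002772437341 + 65320519417459*t.
Finally e_{7}(P,Q) = 13422451766036 + 17258603851184*t.

13422451766036 + 17258603851184*t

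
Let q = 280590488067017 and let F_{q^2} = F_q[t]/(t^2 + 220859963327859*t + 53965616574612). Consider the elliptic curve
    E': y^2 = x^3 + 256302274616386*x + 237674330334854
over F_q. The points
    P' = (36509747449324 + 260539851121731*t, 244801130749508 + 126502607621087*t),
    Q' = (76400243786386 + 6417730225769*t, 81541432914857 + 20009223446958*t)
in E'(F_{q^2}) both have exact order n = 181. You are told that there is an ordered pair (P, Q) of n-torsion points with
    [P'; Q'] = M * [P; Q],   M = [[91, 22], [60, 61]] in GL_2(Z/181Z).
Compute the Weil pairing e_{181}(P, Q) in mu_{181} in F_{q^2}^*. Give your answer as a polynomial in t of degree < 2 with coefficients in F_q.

267765159854207 + 255772373685330*t

The 181-Weil pairing on E[181] over F_{280590488067017} is alternating-bilinear: e_{181}(P',Q') = e_{181}(P,Q)^det(M).
det(M) mod 181 = 68; its inverse in (Z/181)^* is 8 (check: 68*8 mod 181 = 1).
Miller loop for e_{181} over F_{280590488067017^2}: bits of 181 = 10110101; 7 double steps + 4 add steps, l/v at each.
Result: e(P',Q') = 69378310929167 + 25603711195713*t.
Hence e(P,Q) = 267765159854207 + 255772373685330*t in F_{280590488067017^2}^*.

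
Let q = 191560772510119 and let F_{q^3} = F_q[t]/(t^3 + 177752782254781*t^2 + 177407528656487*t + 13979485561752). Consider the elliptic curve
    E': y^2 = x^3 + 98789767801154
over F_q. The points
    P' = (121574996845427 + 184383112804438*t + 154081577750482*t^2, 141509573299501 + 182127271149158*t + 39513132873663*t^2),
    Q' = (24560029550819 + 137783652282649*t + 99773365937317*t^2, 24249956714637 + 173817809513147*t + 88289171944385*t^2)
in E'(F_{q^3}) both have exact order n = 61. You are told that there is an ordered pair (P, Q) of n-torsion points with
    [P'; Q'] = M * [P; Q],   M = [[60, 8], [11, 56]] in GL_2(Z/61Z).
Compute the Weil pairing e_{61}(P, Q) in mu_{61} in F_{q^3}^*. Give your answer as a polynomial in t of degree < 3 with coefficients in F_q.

Alternating bilinearity on E[61] (values in mu_{61} in F_{191560772510119^3}) gives e(P',Q') = e(P,Q)^det(M).
det(M) mod 61 = 39; its inverse in (Z/61)^* is 36 (check: 39*36 mod 61 = 1).
Miller loop for e_{61} over F_{191560772510119^3}: bits of 61 = 111101; 5 double steps + 4 add steps, l/v at each.
Result: e(P',Q') = 23645717367727 + 152949064716181*t + 6370233708539*t^2.
Thus e_{61}(P,Q) = 43623060287903 + 105345744435101*t + 54752752091883*t^2.

43623060287903 + 105345744435101*t + 54752752091883*t^2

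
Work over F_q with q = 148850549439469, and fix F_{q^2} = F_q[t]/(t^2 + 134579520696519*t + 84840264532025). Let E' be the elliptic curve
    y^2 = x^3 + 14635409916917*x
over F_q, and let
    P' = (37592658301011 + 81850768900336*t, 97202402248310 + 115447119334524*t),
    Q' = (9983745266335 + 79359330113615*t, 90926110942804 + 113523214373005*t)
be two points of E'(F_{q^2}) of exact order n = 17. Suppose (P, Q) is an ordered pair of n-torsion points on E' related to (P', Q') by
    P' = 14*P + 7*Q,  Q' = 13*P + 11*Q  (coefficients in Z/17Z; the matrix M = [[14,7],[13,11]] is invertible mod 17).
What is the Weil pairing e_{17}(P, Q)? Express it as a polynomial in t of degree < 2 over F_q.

120960754890341 + 33800209973093*t

The 17-Weil pairing on E[17] over F_{148850549439469} is alternating-bilinear: e_{17}(P',Q') = e_{17}(P,Q)^det(M).
Inverting 12 mod 17: 10. Thus e_{17}(P,Q) = e(P',Q')^{10}.
n = 17 = (10001)_2 (5 bits, wt 2); accumulate f_{17,P'}(Q'+S)/f_{17,P'}(S) along the 4-step ladder.
Result: e(P',Q') = 96183258683025 + 62742074603719*t.
Finally e_{17}(P,Q) = 120960754890341 + 33800209973093*t.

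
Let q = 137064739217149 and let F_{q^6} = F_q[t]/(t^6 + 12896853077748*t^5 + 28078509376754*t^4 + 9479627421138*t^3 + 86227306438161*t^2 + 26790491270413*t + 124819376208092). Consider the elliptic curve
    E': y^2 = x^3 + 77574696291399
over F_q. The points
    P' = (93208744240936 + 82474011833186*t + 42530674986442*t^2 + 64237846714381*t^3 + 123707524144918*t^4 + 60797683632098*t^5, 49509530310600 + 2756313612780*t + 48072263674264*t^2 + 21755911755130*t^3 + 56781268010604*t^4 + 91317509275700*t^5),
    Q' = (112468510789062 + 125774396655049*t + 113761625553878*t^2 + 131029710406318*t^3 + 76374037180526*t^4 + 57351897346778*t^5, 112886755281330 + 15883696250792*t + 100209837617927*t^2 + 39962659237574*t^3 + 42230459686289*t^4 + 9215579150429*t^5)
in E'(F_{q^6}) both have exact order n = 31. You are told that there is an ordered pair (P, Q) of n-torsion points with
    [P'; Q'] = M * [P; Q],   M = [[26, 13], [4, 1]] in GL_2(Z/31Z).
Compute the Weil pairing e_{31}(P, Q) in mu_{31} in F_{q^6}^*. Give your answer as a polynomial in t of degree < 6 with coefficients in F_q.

28771664629826 + 86184001282769*t + 87614467165508*t^2 + 14410672715465*t^3 + 90283985414678*t^4 + 65647091747510*t^5

Since e_{31}(P,P)=e_{31}(Q,Q)=1 and e_{31}(Q,P)=e_{31}(P,Q)^{-1}, expanding e_{31}(26*P + 13*Q,4*P + 1*Q) leaves e(P,Q)^det(M).
So e_{31}(P,Q) = e_{31}(P',Q')^{25}, since 5*25 = 1 mod 31.
Double-and-add over 11111: 5-1 doublings, 5-1 additions; each step l_{T,T}/v_{2T} or l_{T,P'}/v at Q'+S for random S.
f_P(D_Q)/f_Q(D_P) = 22987762705370 + 105215262770860*t + 44174075162390*t^2 + 67633383227330*t^3 + 75494020923631*t^4 + 16336889414961*t^5.
Raise to 25: e(P,Q) = 28771664629826 + 86184001282769*t + 87614467165508*t^2 + 14410672715465*t^3 + 90283985414678*t^4 + 65647091747510*t^5 in mu_{31}.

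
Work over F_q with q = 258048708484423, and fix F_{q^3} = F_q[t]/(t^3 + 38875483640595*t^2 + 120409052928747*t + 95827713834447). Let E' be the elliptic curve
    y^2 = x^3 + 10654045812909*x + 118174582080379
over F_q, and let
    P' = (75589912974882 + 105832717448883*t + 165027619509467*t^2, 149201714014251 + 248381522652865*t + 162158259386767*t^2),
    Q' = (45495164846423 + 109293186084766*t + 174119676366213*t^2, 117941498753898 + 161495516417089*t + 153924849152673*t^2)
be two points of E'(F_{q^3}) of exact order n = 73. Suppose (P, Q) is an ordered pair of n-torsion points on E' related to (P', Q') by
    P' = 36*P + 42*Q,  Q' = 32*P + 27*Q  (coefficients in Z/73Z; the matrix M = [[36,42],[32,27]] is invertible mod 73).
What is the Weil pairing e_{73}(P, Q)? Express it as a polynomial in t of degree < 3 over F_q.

Alternating bilinearity on E[73] (values in mu_{73} in F_{258048708484423^3}) gives e(P',Q') = e(P,Q)^det(M).
det M = 36*27 - 42*32 = -372 = 66 (mod 73); 66^{-1} = 52 (mod 73).
Double-and-add over 1001001: 7-1 doublings, 3-1 additions; each step l_{T,T}/v_{2T} or l_{T,P'}/v at Q'+S for random S.
f_P(D_Q)/f_Q(D_P) = 256445409203362 + 133997289086998*t + 101150315391521*t^2.
e_{73}(P,Q) = (256445409203362 + 133997289086998*t + 101150315391521*t^2)^{52} = 35323290393576 + 76129262136906*t + 139423169129743*t^2.

35323290393576 + 76129262136906*t + 139423169129743*t^2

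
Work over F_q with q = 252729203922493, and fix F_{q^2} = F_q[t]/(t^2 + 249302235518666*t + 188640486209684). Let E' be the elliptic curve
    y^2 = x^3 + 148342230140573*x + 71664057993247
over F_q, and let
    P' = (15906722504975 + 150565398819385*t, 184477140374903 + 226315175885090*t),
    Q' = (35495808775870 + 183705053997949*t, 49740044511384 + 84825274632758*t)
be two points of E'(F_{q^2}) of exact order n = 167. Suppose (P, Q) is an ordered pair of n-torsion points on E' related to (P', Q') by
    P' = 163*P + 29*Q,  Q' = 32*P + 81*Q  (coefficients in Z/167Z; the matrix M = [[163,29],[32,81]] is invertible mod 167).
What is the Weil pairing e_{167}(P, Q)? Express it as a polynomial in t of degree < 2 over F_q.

Alternating bilinearity on E[167] (values in mu_{167} in F_{252729203922493^2}) gives e(P',Q') = e(P,Q)^det(M).
det M = 163*81 - 29*32 = 12275 = 84 (mod 167); 84^{-1} = 2 (mod 167).
Double-and-add over 10100111: 8-1 doublings, 5-1 additions; each step l_{T,T}/v_{2T} or l_{T,P'}/v at Q'+S for random S.
f_P(D_Q)/f_Q(D_P) = 133807814814123 + 179930338330958*t.
Hence e(P,Q) = 104726285733289 + 98670956452643*t in F_{252729203922493^2}^*.

104726285733289 + 98670956452643*t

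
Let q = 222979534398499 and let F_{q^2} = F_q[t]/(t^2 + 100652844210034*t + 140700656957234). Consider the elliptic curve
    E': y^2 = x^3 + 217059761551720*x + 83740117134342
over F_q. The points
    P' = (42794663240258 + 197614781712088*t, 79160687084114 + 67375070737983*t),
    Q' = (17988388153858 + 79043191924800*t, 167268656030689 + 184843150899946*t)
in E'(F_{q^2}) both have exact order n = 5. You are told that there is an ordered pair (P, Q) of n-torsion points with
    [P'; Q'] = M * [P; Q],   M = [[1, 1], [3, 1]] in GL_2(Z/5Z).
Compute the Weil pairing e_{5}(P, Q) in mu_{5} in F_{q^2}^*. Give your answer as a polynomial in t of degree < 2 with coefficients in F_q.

3150336028668 + 89055502007398*t

The 5-Weil pairing on E[5] over F_{222979534398499} is alternating-bilinear: e_{5}(P',Q') = e_{5}(P,Q)^det(M).
det M = 1*1 - 1*3 = -2 = 3 (mod 5); 3^{-1} = 2 (mod 5).
Miller loop for e_{5} over F_{222979534398499^2}: bits of 5 = 101; 2 double steps + 1 add steps, l/v at each.
So e_{5}(P',Q') = 206145527258815 + 93592246573608*t.
Raise to 2: e(P,Q) = 3150336028668 + 89055502007398*t in mu_{5}.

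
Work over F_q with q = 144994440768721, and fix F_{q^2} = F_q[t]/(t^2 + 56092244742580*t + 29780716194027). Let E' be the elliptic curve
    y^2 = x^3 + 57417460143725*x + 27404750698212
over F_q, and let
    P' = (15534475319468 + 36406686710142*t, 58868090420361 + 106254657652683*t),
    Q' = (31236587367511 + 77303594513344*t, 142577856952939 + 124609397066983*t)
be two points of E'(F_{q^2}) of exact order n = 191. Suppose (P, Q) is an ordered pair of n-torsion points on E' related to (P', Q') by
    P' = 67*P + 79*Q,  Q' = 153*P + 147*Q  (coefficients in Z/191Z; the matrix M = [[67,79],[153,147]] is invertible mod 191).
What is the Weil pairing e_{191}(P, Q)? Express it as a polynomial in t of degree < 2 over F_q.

70198508055601 + 5665737128737*t

Since e_{191}(P,P)=e_{191}(Q,Q)=1 and e_{191}(Q,P)=e_{191}(P,Q)^{-1}, expanding e_{191}(67*P + 79*Q,153*P + 147*Q) leaves e(P,Q)^det(M).
Inverting 54 mod 191: 46. Thus e_{191}(P,Q) = e(P',Q')^{46}.
Double-and-add over 10111111: 8-1 doublings, 7-1 additions; each step l_{T,T}/v_{2T} or l_{T,P'}/v at Q'+S for random S.
Miller gives e_{191}(P',Q') = 77260227646199 + 76159594429059*t in F_{144994440768721^2}.
Hence e(P,Q) = 70198508055601 + 5665737128737*t in F_{144994440768721^2}^*.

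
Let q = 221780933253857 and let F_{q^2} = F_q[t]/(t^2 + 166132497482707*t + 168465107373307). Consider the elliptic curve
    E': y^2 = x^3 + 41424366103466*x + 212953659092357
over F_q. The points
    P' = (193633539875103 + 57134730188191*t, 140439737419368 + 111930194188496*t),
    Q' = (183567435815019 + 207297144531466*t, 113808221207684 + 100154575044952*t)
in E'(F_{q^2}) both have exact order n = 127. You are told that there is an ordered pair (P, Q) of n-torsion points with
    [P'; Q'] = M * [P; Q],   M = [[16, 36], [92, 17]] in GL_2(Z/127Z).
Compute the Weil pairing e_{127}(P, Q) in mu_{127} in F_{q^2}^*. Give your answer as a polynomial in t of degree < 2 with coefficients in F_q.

118523715844688 + 153950563989061*t

e_{127}(aP+bQ,cP+dQ) = e_{127}(P,Q)^(ad-bc); with (a,b,c,d)=(16,36,92,17) this gives the det-127 law.
16*17 - 36*92 = -3040; reduced mod 127: det = 8, inverse 16.
Build f_{127,P'} and f_{127,Q'} via the 7-bit ladder of 127=1111111_2; evaluate at shifted divisors; quotient in F_{221780933253857^2}.
The quotient is 125311679529887 + 170537530745534*t.
Finally e_{127}(P,Q) = 118523715844688 + 153950563989061*t.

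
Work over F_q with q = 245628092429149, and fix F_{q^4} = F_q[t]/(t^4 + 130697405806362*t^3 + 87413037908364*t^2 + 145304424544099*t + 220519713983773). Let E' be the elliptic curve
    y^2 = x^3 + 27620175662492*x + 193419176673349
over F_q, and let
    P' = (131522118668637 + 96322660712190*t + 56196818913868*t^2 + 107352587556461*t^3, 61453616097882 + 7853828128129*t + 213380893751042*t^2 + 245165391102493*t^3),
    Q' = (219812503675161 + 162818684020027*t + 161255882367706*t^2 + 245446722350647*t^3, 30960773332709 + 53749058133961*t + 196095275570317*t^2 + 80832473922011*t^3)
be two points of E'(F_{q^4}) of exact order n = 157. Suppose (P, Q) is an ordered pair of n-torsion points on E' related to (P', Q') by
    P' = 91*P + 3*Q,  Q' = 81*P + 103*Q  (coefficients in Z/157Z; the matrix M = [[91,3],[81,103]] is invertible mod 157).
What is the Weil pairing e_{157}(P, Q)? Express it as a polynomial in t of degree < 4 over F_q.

242036483408591 + 141060187074400*t + 89332344268148*t^2 + 35936596960591*t^3

Alternating bilinearity on E[157] (values in mu_{157} in F_{245628092429149^4}) gives e(P',Q') = e(P,Q)^det(M).
det M = 91*103 - 3*81 = 9130 = 24 (mod 157); 24^{-1} = 72 (mod 157).
Run Miller on y^2=x^3+27620175662492*x+193419176673349 over F_{245628092429149}: ladder 10011101 (8 bits); e = f_P(D_Q)/f_Q(D_P).
So e_{157}(P',Q') = 58045904896017 + 99118160944061*t + 25815003628708*t^2 + 219326232787317*t^3.
Thus e_{157}(P,Q) = 242036483408591 + 141060187074400*t + 89332344268148*t^2 + 35936596960591*t^3.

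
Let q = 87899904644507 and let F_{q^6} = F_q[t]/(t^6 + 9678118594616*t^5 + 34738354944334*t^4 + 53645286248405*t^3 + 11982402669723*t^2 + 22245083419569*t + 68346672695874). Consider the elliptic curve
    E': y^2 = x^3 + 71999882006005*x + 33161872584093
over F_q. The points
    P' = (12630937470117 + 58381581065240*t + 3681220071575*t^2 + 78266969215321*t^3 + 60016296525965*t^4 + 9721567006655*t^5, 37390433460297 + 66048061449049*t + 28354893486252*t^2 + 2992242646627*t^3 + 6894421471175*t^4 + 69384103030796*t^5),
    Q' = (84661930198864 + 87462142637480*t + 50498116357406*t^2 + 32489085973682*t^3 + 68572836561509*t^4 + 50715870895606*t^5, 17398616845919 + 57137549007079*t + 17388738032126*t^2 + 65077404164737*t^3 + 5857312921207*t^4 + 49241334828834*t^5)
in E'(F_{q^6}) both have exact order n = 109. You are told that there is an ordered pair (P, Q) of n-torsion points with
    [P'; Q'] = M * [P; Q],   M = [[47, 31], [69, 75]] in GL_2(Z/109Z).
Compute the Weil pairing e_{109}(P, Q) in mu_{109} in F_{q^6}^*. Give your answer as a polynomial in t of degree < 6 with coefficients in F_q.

71543156976654 + 26687247368204*t + 78317150905233*t^2 + 59858970950117*t^3 + 84177958308567*t^4 + 18498102023099*t^5

e_{109}(aP+bQ,cP+dQ) = e_{109}(P,Q)^(ad-bc); with (a,b,c,d)=(47,31,69,75) this gives the det-109 law.
det M = 47*75 - 31*69 = 1386 = 78 (mod 109); 78^{-1} = 7 (mod 109).
n = 109 = (1101101)_2 (7 bits, wt 5); accumulate f_{109,P'}(Q'+S)/f_{109,P'}(S) along the 6-step ladder.
So e_{109}(P',Q') = 26257813372936 + 14335134789027*t + 9348765174825*t^2 + 53734294499242*t^3 + 76520529108213*t^4 + 2099433825996*t^5.
(26257813372936 + 14335134789027*t + 9348765174825*t^2 + 53734294499242*t^3 + 76520529108213*t^4 + 2099433825996*t^5)^{7} mod (87899904644507,f) = 71543156976654 + 26687247368204*t + 78317150905233*t^2 + 59858970950117*t^3 + 84177958308567*t^4 + 18498102023099*t^5.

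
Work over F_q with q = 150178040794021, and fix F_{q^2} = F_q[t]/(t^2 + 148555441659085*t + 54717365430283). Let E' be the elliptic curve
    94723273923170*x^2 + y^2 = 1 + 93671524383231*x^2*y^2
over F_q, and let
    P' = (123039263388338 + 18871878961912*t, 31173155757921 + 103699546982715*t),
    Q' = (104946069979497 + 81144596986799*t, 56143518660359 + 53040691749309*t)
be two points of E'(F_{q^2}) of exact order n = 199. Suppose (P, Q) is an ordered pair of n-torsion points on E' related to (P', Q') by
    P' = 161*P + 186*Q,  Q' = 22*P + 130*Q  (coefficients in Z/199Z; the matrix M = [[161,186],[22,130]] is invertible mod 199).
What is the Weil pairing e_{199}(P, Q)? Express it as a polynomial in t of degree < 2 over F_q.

113763015755260 + 119547803332929*t

The 199-Weil pairing on E[199] over F_{150178040794021} is alternating-bilinear: e_{199}(P',Q') = e_{199}(P,Q)^det(M).
161*130 - 186*22 = 16838; reduced mod 199: det = 122, inverse 31.
Edwards a_E,d_E -> Montgomery A=91775277940594,B=42389135088036 -> Weierstrass 8271628149682,33726707659326 via alpha=56428806516737,beta=37807447583490.
Build f_{199,P'} and f_{199,Q'} via the 8-bit ladder of 199=11000111_2; evaluate at shifted divisors; quotient in F_{150178040794021^2}.
e_{199}(P',Q') = 148690290204638 + 80500699967877*t.
(148690290204638 + 80500699967877*t)^{31} mod (150178040794021,f) = 113763015755260 + 119547803332929*t.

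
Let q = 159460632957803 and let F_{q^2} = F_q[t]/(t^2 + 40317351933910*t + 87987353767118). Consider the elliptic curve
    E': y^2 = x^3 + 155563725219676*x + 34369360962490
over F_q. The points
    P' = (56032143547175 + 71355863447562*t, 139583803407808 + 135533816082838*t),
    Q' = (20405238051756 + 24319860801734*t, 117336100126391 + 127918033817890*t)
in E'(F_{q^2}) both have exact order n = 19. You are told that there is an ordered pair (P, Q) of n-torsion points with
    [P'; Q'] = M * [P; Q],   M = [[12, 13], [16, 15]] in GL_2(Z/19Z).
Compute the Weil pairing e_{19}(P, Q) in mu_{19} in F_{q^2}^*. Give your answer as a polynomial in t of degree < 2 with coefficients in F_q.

106954556009373 + 60055308976977*t

e_{19} is bilinear + alternating on E[19], so e_{19}(12*P + 13*Q, 16*P + 15*Q) = e_{19}(P,Q)^(12*15-13*16).
Hence e(P,Q) = e(P',Q')^{2} where 2 = 10^{-1} mod 19.
Double-and-add over 10011: 5-1 doublings, 3-1 additions; each step l_{T,T}/v_{2T} or l_{T,P'}/v at Q'+S for random S.
So e_{19}(P',Q') = 97806378197905 + 77664872066828*t.
(97806378197905 + 77664872066828*t)^{2} mod (159460632957803,f) = 106954556009373 + 60055308976977*t.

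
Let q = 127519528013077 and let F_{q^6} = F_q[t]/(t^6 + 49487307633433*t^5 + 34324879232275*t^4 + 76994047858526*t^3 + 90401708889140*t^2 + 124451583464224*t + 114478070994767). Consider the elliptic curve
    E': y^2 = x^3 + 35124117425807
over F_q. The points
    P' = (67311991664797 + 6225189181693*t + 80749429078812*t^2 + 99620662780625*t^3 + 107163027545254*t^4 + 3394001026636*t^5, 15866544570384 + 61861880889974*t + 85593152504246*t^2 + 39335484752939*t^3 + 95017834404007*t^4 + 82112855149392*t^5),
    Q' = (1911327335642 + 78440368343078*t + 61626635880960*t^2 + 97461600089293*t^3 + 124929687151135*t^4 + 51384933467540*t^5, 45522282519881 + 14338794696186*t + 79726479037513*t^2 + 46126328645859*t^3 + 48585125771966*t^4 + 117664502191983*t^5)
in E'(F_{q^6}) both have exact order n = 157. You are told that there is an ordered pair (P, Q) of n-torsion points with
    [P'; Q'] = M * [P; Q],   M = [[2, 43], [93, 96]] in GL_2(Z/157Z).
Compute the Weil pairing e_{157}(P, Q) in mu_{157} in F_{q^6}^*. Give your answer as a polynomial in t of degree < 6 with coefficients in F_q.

Alternating bilinearity on E[157] (values in mu_{157} in F_{127519528013077^6}) gives e(P',Q') = e(P,Q)^det(M).
det(M) mod 157 = 118; its inverse in (Z/157)^* is 4 (check: 118*4 mod 157 = 1).
Run Miller on y^2=x^3+35124117425807 over F_{127519528013077}: ladder 10011101 (8 bits); e = f_P(D_Q)/f_Q(D_P).
e_{157}(P',Q') = 108954605739137 + 4950919202784*t + 26438126245747*t^2 + 111675143683111*t^3 + 81598267073396*t^4 + 69542431124682*t^5.
(108954605739137 + 4950919202784*t + 26438126245747*t^2 + 111675143683111*t^3 + 81598267073396*t^4 + 69542431124682*t^5)^{4} mod (127519528013077,f) = 81475348496621 + 3133518407371*t + 4201017792166*t^2 + 53287259542840*t^3 + 93617420689805*t^4 + 122591968713623*t^5.

81475348496621 + 3133518407371*t + 4201017792166*t^2 + 53287259542840*t^3 + 93617420689805*t^4 + 122591968713623*t^5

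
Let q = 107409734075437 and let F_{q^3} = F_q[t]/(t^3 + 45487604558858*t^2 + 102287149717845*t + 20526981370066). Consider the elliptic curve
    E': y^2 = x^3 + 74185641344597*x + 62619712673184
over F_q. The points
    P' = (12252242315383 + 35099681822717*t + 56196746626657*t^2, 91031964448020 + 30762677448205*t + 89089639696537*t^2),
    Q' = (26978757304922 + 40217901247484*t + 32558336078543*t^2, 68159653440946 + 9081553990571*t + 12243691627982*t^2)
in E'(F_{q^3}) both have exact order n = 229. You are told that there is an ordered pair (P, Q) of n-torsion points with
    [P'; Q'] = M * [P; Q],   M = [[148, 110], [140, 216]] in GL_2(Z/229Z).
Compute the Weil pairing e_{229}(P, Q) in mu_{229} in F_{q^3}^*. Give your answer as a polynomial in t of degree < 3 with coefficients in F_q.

Since e_{229}(P,P)=e_{229}(Q,Q)=1 and e_{229}(Q,P)=e_{229}(P,Q)^{-1}, expanding e_{229}(148*P + 110*Q,140*P + 216*Q) leaves e(P,Q)^det(M).
det(M) mod 229 = 80; its inverse in (Z/229)^* is 146 (check: 80*146 mod 229 = 1).
Run Miller on y^2=x^3+74185641344597*x+62619712673184 over F_{107409734075437}: ladder 11100101 (8 bits); e = f_P(D_Q)/f_Q(D_P).
f_P(D_Q)/f_Q(D_P) = 82256367983616 + 25698701573403*t + 14658135875091*t^2.
(82256367983616 + 25698701573403*t + 14658135875091*t^2)^{146} mod (107409734075437,f) = 69378575589764 + 31530866012537*t + 96825675944294*t^2.

69378575589764 + 31530866012537*t + 96825675944294*t^2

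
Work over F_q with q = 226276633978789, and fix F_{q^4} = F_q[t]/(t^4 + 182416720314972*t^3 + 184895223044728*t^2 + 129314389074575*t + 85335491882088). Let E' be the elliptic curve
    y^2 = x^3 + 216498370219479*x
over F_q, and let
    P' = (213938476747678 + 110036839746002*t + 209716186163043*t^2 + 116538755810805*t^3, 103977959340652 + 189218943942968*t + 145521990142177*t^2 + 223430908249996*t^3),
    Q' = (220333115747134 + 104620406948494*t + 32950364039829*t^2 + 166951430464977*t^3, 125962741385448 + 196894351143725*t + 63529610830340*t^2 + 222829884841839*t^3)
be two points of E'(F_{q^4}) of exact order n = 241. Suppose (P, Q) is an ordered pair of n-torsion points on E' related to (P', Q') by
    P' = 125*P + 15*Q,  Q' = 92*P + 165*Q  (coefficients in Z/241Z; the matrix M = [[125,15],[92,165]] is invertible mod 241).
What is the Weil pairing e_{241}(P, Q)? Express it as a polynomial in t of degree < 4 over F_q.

165507019788226 + 145607688879547*t + 175691791283498*t^2 + 3689594634*t^3

e_{241}(aP+bQ,cP+dQ) = e_{241}(P,Q)^(ad-bc); with (a,b,c,d)=(125,15,92,165) this gives the det-241 law.
Hence e(P,Q) = e(P',Q')^{179} where 179 = 206^{-1} mod 241.
Miller loop for e_{241} over F_{226276633978789^4}: bits of 241 = 11110001; 7 double steps + 4 add steps, l/v at each.
Result: e(P',Q') = 73726702240827 + 187830431152812*t + 108664886812593*t^2 + 22915401891235*t^3.
e_{241}(P,Q) = (73726702240827 + 187830431152812*t + 108664886812593*t^2 + 22915401891235*t^3)^{179} = 165507019788226 + 145607688879547*t + 175691791283498*t^2 + 3689594634*t^3.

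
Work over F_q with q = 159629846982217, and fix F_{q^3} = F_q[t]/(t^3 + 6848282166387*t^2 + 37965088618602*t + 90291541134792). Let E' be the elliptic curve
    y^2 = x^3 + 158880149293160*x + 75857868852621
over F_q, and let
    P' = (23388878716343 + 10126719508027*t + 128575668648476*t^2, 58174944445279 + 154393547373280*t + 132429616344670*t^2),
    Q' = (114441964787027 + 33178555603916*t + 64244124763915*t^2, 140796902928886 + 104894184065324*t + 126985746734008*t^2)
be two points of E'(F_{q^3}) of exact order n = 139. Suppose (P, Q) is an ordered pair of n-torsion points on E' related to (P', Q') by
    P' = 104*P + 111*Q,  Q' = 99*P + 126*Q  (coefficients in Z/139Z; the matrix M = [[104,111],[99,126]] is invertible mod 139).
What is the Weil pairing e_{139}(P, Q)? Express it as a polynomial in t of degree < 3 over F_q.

110378266086697 + 11055590940600*t + 40159488962818*t^2

Since e_{139}(P,P)=e_{139}(Q,Q)=1 and e_{139}(Q,P)=e_{139}(P,Q)^{-1}, expanding e_{139}(104*P + 111*Q,99*P + 126*Q) leaves e(P,Q)^det(M).
Hence e(P,Q) = e(P',Q')^{51} where 51 = 30^{-1} mod 139.
Miller loop for e_{139} over F_{159629846982217^3}: bits of 139 = 10001011; 7 double steps + 3 add steps, l/v at each.
e_{139}(P',Q') = 69637036412062 + 65302489547463*t + 127184898625305*t^2.
Finally e_{139}(P,Q) = 110378266086697 + 11055590940600*t + 40159488962818*t^2.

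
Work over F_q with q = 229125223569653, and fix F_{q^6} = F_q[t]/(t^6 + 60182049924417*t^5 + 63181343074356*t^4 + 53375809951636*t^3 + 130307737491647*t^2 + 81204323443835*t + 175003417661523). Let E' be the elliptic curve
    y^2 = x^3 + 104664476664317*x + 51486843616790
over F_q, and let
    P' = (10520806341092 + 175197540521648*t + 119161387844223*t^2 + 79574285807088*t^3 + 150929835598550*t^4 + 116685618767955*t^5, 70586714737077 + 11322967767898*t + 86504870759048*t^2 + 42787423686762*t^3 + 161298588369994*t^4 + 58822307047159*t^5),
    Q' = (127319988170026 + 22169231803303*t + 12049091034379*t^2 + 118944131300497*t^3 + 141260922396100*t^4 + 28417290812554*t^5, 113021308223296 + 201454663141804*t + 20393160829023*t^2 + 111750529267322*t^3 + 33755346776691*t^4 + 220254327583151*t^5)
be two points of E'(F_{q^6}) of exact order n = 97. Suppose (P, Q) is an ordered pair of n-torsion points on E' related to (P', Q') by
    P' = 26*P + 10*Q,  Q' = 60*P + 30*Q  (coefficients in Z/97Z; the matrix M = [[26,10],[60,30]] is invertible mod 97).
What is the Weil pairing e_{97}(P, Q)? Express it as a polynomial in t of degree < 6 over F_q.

The 97-Weil pairing on E[97] over F_{229125223569653} is alternating-bilinear: e_{97}(P',Q') = e_{97}(P,Q)^det(M).
So e_{97}(P,Q) = e_{97}(P',Q')^{90}, since 83*90 = 1 mod 97.
7-bit Miller (1100001) on E'/F_{229125223569653} with a'=104664476664317, b'=51486843616790: accumulate tangent/chord ratios at Q'+S and P'+S'.
So e_{97}(P',Q') = 77870282396591 + 207608176607744*t + 26724877839114*t^2 + 203104050169492*t^3 + 119785947011747*t^4 + 138694528396051*t^5.
e_{97}(P,Q) = (77870282396591 + 207608176607744*t + 26724877839114*t^2 + 203104050169492*t^3 + 119785947011747*t^4 + 138694528396051*t^5)^{90} = 96363890205326 + 198721715688254*t + 26143840684106*t^2 + 163005363257774*t^3 + 87145443097950*t^4 + 221016885236594*t^5.

96363890205326 + 198721715688254*t + 26143840684106*t^2 + 163005363257774*t^3 + 87145443097950*t^4 + 221016885236594*t^5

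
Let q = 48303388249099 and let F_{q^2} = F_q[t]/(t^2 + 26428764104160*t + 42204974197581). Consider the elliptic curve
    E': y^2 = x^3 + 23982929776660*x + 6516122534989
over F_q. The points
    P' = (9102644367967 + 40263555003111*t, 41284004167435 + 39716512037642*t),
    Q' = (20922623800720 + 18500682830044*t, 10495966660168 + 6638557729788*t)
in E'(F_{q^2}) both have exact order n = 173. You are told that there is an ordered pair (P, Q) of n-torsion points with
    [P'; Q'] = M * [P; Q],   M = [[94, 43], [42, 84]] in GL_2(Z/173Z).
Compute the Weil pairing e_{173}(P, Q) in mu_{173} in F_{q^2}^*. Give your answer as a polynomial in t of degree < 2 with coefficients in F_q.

Since e_{173}(P,P)=e_{173}(Q,Q)=1 and e_{173}(Q,P)=e_{173}(P,Q)^{-1}, expanding e_{173}(94*P + 43*Q,42*P + 84*Q) leaves e(P,Q)^det(M).
Hence e(P,Q) = e(P',Q')^{89} where 89 = 35^{-1} mod 173.
Build f_{173,P'} and f_{173,Q'} via the 8-bit ladder of 173=10101101_2; evaluate at shifted divisors; quotient in F_{48303388249099^2}.
The quotient is 37018562635855 + 14989332352914*t.
e_{173}(P,Q) = (37018562635855 + 14989332352914*t)^{89} = 37928365322551 + 24933500126915*t.

37928365322551 + 24933500126915*t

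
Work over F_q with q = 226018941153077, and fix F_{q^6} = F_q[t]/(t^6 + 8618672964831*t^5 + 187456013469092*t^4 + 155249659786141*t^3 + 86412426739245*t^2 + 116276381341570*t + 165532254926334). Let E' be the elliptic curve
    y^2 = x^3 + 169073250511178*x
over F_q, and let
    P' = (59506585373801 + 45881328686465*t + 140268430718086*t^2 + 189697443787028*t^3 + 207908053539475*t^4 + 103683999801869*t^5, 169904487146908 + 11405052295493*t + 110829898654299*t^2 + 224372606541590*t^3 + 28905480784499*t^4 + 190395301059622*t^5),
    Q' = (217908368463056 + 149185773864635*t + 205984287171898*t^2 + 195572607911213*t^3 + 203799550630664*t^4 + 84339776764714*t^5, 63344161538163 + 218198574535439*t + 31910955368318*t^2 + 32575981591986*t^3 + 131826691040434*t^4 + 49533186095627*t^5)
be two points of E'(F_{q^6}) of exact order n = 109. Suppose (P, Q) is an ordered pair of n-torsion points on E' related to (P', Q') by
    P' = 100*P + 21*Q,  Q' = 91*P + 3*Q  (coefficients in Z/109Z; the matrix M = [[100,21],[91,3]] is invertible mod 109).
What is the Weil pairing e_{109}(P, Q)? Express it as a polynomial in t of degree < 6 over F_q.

122457497302277 + 44025201346072*t + 140457451642148*t^2 + 42383651659222*t^3 + 193927471216199*t^4 + 164523928857158*t^5

e_{109}(aP+bQ,cP+dQ) = e_{109}(P,Q)^(ad-bc); with (a,b,c,d)=(100,21,91,3) this gives the det-109 law.
Inverting 24 mod 109: 50. Thus e_{109}(P,Q) = e(P',Q')^{50}.
7-bit Miller (1101101) on E'/F_{226018941153077} with a'=169073250511178, b'=0: accumulate tangent/chord ratios at Q'+S and P'+S'.
f_P(D_Q)/f_Q(D_P) = 59671993280107 + 74537231514251*t + 102531113945211*t^2 + 146208438876410*t^3 + 137705910367791*t^4 + 197755700636364*t^5.
Finally e_{109}(P,Q) = 122457497302277 + 44025201346072*t + 140457451642148*t^2 + 42383651659222*t^3 + 193927471216199*t^4 + 164523928857158*t^5.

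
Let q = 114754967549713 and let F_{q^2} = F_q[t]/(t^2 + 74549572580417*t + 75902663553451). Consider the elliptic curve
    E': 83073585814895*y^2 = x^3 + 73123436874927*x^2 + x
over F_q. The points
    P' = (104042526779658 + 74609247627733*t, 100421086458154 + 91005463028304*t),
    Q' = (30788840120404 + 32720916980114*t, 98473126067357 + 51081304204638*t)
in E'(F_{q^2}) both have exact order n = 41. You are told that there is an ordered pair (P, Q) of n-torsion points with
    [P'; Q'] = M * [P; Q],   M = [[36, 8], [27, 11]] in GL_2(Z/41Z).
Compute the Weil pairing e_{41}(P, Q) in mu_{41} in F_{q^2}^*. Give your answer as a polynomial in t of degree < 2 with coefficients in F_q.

e_{41}(aP+bQ,cP+dQ) = e_{41}(P,Q)^(ad-bc); with (a,b,c,d)=(36,8,27,11) this gives the det-41 law.
36*11 - 8*27 = 180; reduced mod 41: det = 16, inverse 18.
Undo Montgomery via alpha=90888803740826, beta=46124317527213: (a',b')=(55119403404993,100339585774221) over F_{114754967549713}.
Run Miller on y^2=x^3+55119403404993*x+100339585774221 over F_{114754967549713}: ladder 101001 (6 bits); e = f_P(D_Q)/f_Q(D_P).
Result: e(P',Q') = 110426428170128 + 72549923343615*t.
Thus e_{41}(P,Q) = 107172574600464 + 27483374000044*t.

107172574600464 + 27483374000044*t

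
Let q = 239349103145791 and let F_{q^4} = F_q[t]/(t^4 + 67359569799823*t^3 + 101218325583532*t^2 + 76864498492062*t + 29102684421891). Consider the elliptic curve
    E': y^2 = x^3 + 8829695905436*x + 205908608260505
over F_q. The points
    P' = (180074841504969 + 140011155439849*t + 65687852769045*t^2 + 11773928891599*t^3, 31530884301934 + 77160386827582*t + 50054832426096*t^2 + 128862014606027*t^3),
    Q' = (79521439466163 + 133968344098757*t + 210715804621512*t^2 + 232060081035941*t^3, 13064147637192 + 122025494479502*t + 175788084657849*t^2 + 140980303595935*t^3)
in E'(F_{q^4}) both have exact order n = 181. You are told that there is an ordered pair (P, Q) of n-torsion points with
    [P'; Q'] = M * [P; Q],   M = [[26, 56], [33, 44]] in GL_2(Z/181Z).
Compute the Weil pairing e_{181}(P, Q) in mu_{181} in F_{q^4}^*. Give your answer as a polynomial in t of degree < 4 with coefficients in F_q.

81109986377837 + 139257506365006*t + 104470522728695*t^2 + 212674630116214*t^3

Under M = [[26,56],[33,44]] in GL_2(Z/181), e_{181}(P',Q') = e_{181}(P,Q)^(26*44-56*33 mod 181).
So e_{181}(P,Q) = e_{181}(P',Q')^{172}, since 20*172 = 1 mod 181.
8-bit Miller (10110101) on E'/F_{239349103145791} with a'=8829695905436, b'=205908608260505: accumulate tangent/chord ratios at Q'+S and P'+S'.
So e_{181}(P',Q') = 52472097315927 + 190511802385591*t + 159069249065562*t^2 + 227012002612439*t^3.
Thus e_{181}(P,Q) = 81109986377837 + 139257506365006*t + 104470522728695*t^2 + 212674630116214*t^3.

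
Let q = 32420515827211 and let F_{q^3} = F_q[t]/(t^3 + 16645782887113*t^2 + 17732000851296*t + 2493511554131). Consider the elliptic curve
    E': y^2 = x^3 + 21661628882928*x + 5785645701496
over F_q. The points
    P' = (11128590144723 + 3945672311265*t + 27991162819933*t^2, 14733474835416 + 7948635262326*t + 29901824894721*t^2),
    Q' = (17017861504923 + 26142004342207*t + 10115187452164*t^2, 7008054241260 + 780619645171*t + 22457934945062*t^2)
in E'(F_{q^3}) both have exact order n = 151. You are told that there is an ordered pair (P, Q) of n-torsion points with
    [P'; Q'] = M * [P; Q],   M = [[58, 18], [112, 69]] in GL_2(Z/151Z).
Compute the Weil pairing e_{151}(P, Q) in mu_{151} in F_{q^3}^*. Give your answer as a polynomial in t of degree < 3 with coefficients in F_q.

24734804770706 + 29347838497939*t + 8643640045081*t^2

The 151-Weil pairing on E[151] over F_{32420515827211} is alternating-bilinear: e_{151}(P',Q') = e_{151}(P,Q)^det(M).
Hence e(P,Q) = e(P',Q')^{46} where 46 = 23^{-1} mod 151.
Build f_{151,P'} and f_{151,Q'} via the 8-bit ladder of 151=10010111_2; evaluate at shifted divisors; quotient in F_{32420515827211^3}.
e_{151}(P',Q') = 23104213318920 + 6953114296350*t + 1873936187928*t^2.
Hence e(P,Q) = 24734804770706 + 29347838497939*t + 8643640045081*t^2 in F_{32420515827211^3}^*.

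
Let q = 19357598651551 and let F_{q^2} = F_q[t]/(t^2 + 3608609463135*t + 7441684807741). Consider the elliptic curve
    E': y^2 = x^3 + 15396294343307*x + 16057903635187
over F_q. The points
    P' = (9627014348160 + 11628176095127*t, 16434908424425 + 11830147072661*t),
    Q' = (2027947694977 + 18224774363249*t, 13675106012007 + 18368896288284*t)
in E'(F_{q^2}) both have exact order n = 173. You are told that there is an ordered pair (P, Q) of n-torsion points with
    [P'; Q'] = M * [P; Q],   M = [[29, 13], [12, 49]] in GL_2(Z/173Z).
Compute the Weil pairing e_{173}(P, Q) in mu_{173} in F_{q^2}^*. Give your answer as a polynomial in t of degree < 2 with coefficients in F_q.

Under M = [[29,13],[12,49]] in GL_2(Z/173), e_{173}(P',Q') = e_{173}(P,Q)^(29*49-13*12 mod 173).
det(M) mod 173 = 54; its inverse in (Z/173)^* is 157 (check: 54*157 mod 173 = 1).
n = 173 = (10101101)_2 (8 bits, wt 5); accumulate f_{173,P'}(Q'+S)/f_{173,P'}(S) along the 7-step ladder.
Miller gives e_{173}(P',Q') = 12754223572960 + 16936431379843*t in F_{19357598651551^2}.
e_{173}(P,Q) = (12754223572960 + 16936431379843*t)^{157} = 15856418130869 + 6984029560888*t.

15856418130869 + 6984029560888*t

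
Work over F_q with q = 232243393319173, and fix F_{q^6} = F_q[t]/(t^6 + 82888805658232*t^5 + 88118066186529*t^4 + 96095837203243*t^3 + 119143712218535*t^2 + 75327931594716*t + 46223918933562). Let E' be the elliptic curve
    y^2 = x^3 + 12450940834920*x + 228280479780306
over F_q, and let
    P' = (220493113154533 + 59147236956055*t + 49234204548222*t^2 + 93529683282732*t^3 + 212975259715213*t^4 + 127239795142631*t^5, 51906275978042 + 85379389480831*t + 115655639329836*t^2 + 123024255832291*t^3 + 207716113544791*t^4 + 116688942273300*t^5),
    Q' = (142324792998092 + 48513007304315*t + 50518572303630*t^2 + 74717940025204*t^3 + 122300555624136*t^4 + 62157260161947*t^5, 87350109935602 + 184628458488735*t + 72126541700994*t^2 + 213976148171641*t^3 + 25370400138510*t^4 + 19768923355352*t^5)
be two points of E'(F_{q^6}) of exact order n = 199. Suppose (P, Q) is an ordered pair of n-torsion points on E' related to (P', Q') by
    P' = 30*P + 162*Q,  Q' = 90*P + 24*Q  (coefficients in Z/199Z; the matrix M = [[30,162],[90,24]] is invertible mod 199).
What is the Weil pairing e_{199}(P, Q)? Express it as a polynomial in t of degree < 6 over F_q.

114576635054315 + 134261090396571*t + 194756495195875*t^2 + 43362337688713*t^3 + 69146590146873*t^4 + 156318713108098*t^5

e_{199}(aP+bQ,cP+dQ) = e_{199}(P,Q)^(ad-bc); with (a,b,c,d)=(30,162,90,24) this gives the det-199 law.
So e_{199}(P,Q) = e_{199}(P',Q')^{145}, since 70*145 = 1 mod 199.
Miller loop for e_{199} over F_{232243393319173^6}: bits of 199 = 11000111; 7 double steps + 4 add steps, l/v at each.
The quotient is 189735390340553 + 174322356511473*t + 18156393497654*t^2 + 48440442869953*t^3 + 66413598206849*t^4 + 88863851448969*t^5.
Raise to 145: e(P,Q) = 114576635054315 + 134261090396571*t + 194756495195875*t^2 + 43362337688713*t^3 + 69146590146873*t^4 + 156318713108098*t^5 in mu_{199}.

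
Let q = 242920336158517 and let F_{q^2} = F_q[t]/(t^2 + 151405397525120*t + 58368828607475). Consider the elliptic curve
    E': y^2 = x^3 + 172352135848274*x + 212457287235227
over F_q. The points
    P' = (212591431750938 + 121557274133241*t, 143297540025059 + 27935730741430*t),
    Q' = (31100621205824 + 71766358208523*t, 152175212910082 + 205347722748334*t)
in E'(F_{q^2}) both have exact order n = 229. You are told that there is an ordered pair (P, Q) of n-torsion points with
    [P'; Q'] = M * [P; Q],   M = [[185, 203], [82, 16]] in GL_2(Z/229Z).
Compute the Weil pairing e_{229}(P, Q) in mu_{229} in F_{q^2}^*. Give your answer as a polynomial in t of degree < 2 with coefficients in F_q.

150327637484105 + 145256143706408*t

e_{229} is bilinear + alternating on E[229], so e_{229}(185*P + 203*Q, 82*P + 16*Q) = e_{229}(P,Q)^(185*16-203*82).
So e_{229}(P,Q) = e_{229}(P',Q')^{123}, since 54*123 = 1 mod 229.
Run Miller on y^2=x^3+172352135848274*x+212457287235227 over F_{242920336158517}: ladder 11100101 (8 bits); e = f_P(D_Q)/f_Q(D_P).
e_{229}(P',Q') = 91320272435170 + 68673545916025*t.
Finally e_{229}(P,Q) = 150327637484105 + 145256143706408*t.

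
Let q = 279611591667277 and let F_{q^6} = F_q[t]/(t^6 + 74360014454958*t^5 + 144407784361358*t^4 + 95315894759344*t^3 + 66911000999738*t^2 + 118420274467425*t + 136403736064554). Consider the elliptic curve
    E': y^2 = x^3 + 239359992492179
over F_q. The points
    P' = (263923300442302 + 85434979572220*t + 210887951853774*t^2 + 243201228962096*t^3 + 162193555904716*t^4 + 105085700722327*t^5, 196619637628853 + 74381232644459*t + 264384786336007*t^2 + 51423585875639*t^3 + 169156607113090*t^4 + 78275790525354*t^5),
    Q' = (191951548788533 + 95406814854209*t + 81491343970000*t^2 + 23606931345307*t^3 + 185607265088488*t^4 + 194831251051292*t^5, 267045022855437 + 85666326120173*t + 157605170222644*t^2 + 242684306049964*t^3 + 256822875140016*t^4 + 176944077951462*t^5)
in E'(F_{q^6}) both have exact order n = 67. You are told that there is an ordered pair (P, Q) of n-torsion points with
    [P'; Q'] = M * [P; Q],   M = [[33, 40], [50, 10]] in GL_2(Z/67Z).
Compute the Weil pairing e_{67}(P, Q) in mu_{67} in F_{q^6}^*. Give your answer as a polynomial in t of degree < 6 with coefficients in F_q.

e_{67}(aP+bQ,cP+dQ) = e_{67}(P,Q)^(ad-bc); with (a,b,c,d)=(33,40,50,10) this gives the det-67 law.
33*10 - 40*50 = -1670; reduced mod 67: det = 5, inverse 27.
Miller loop for e_{67} over F_{279611591667277^6}: bits of 67 = 1000011; 6 double steps + 2 add steps, l/v at each.
Miller gives e_{67}(P',Q') = 278524124258878 + 81438923902645*t + 266829490175353*t^2 + 206636762170017*t^3 + 78772828536452*t^4 + 75416750718283*t^5 in F_{279611591667277^6}.
Finally e_{67}(P,Q) = 48021559553421 + 190584168839591*t + 212181768436491*t^2 + 89780815498111*t^3 + 221033706706235*t^4 + 125738330540948*t^5.

48021559553421 + 190584168839591*t + 212181768436491*t^2 + 89780815498111*t^3 + 221033706706235*t^4 + 125738330540948*t^5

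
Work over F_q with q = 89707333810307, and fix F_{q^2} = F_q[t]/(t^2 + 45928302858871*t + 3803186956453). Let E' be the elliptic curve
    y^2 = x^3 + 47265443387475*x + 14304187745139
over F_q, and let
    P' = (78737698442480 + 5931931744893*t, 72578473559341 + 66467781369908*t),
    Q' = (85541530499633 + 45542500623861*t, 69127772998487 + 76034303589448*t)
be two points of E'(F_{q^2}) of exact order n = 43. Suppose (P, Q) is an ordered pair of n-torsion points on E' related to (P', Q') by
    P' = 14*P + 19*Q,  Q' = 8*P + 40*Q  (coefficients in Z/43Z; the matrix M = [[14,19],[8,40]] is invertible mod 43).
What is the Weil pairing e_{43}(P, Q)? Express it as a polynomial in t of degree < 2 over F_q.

e_{43} is bilinear + alternating on E[43], so e_{43}(14*P + 19*Q, 8*P + 40*Q) = e_{43}(P,Q)^(14*40-19*8).
det(M) mod 43 = 21; its inverse in (Z/43)^* is 41 (check: 21*41 mod 43 = 1).
n = 43 = (101011)_2 (6 bits, wt 4); accumulate f_{43,P'}(Q'+S)/f_{43,P'}(S) along the 5-step ladder.
The quotient is 16021058659419 + 76903824632799*t.
Finally e_{43}(P,Q) = 22765235258181 + 4257959060225*t.

22765235258181 + 4257959060225*t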